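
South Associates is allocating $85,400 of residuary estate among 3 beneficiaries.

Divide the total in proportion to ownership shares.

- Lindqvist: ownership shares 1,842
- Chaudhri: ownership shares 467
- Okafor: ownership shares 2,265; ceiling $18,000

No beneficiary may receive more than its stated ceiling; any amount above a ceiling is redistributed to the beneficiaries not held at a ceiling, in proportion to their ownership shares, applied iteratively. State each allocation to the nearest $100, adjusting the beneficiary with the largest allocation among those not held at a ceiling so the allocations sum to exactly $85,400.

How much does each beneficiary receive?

Ownership shares total: 4,574.
Pro-rata shares before constraints: Lindqvist 34,391.52; Chaudhri 8,719.24; Okafor 42,289.24.
Held at cap: Okafor ($18,000); balance $67,400 reallocated over remaining ownership shares 2,309.
Remaining shares: Lindqvist 53,768.21 → $53,800; Chaudhri 13,631.79 → $13,600.

Lindqvist: $53,800 | Chaudhri: $13,600 | Okafor: $18,000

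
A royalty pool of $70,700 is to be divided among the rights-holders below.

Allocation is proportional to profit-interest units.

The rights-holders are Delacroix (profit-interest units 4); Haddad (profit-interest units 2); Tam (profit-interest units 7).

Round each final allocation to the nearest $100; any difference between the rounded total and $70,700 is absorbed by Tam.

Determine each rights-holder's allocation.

Sum of profit-interest units: 13.
Pro-rata amounts: Delacroix 4/13 × $70,700 = 21,753.85; Haddad 2/13 × $70,700 = 10,876.92; Tam 7/13 × $70,700 = 38,069.23.
Rounded to nearest $100: Delacroix $21,800; Haddad $10,900; Tam $38,100. Sum = $70,800.
Difference $70,700 − $70,800 = −$100 applied to Tam: Tam becomes $38,000.

Delacroix: $21,800; Haddad: $10,900; Tam: $38,000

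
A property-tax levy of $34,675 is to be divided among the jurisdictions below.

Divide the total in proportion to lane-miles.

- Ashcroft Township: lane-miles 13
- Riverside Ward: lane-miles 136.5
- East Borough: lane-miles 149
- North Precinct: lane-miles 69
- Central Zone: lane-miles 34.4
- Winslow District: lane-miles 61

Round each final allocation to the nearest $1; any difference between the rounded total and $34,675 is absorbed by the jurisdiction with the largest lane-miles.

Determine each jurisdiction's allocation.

Combined lane-miles = 13 + 136.5 + 149 + 69 + 34.4 + 61 = 462.9.
Unrounded shares: Ashcroft Township 973.81; Riverside Ward 10,224.97; East Borough 11,161.32; North Precinct 5,168.66; Central Zone 2,576.84; Winslow District 4,569.40.
Rounded to nearest $1: Ashcroft Township $974; Riverside Ward $10,225; East Borough $11,161; North Precinct $5,169; Central Zone $2,577; Winslow District $4,569. Sum = $34,675.
Sum already equals the total — no adjustment.

Ashcroft Township: $974 · Riverside Ward: $10,225 · East Borough: $11,161 · North Precinct: $5,169 · Central Zone: $2,577 · Winslow District: $4,569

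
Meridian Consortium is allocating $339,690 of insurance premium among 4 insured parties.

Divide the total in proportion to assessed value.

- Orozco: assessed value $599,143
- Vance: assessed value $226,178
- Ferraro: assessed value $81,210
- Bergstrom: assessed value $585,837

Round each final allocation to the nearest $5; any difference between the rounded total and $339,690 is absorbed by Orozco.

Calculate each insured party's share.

Orozco: $136,380 | Vance: $51,480 | Ferraro: $18,485 | Bergstrom: $133,345

Combined assessed value = 1,492,368.
Raw shares: Orozco 599,143/1,492,368 × $339,690 = 136,375.80; Vance 226,178/1,492,368 × $339,690 = 51,482.21; Ferraro 81,210/1,492,368 × $339,690 = 18,484.87; Bergstrom 585,837/1,492,368 × $339,690 = 133,347.12.
Rounded to nearest $5: Orozco $136,375; Vance $51,480; Ferraro $18,485; Bergstrom $133,345. Sum = $339,685.
Difference $339,690 − $339,685 = +$5 applied to Orozco: Orozco becomes $136,380.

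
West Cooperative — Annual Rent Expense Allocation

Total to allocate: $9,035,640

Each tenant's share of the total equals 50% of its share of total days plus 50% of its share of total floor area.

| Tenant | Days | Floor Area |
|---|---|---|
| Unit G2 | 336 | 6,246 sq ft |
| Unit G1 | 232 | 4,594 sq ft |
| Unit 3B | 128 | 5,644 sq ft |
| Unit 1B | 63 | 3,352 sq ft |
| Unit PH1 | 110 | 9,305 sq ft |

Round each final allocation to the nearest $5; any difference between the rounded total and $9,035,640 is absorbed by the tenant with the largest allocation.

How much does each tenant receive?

Days total 869; floor area total 29,141.
Composite weights (50% days + 50% floor area): Unit G2 0.3005; Unit G1 0.2123; Unit 3B 0.1705; Unit 1B 0.0938; Unit PH1 0.2229.
Proportional shares: Unit G2 2,715,157.92; Unit G1 1,918,360.50; Unit 3B 1,540,462.55; Unit 1B 847,199.95; Unit PH1 2,014,459.08.
After rounding ($5): Unit G2 $2,715,160; Unit G1 $1,918,360; Unit 3B $1,540,465; Unit 1B $847,200; Unit PH1 $2,014,460. Sum = $9,035,645.
Difference $9,035,640 − $9,035,645 = −$5 applied to largest allocation (Unit G2): Unit G2 becomes $2,715,155.

Unit G2: $2,715,155 | Unit G1: $1,918,360 | Unit 3B: $1,540,465 | Unit 1B: $847,200 | Unit PH1: $2,014,460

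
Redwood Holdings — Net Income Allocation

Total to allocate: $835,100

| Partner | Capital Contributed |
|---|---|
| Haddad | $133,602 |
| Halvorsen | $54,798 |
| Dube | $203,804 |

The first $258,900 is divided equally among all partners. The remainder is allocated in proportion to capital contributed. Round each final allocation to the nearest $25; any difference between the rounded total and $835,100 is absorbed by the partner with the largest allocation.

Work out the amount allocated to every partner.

Haddad: $282,575; Halvorsen: $166,800; Dube: $385,725

First tranche $258,900 split equally: $86,300 each.
Remainder $576,200 by capital contributed (total 392,204): Haddad 196,279.16 → $196,275; Halvorsen 80,505.57 → $80,500; Dube 299,415.27 → $299,425.
Totals: Haddad $86,300 + $196,275 = $282,575; Halvorsen $86,300 + $80,500 = $166,800; Dube $86,300 + $299,425 = $385,725.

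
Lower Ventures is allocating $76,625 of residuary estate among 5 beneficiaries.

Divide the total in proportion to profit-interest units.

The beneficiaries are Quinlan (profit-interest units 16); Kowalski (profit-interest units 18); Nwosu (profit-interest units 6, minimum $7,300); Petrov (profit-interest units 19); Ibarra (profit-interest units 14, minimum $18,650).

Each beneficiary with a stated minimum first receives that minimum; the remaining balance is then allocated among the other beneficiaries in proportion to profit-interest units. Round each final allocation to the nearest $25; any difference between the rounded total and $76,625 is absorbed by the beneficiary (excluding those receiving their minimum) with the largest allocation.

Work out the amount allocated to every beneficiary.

Quinlan: $15,300 · Kowalski: $17,200 · Nwosu: $7,300 · Petrov: $18,175 · Ibarra: $18,650

Minimums first: Nwosu $7,300; Ibarra $18,650. Remaining pool $50,675.
Remaining pool split over remaining profit-interest units 53: Quinlan 15,298.11 → $15,300; Kowalski 17,210.38 → $17,200; Petrov 18,166.51 → $18,175.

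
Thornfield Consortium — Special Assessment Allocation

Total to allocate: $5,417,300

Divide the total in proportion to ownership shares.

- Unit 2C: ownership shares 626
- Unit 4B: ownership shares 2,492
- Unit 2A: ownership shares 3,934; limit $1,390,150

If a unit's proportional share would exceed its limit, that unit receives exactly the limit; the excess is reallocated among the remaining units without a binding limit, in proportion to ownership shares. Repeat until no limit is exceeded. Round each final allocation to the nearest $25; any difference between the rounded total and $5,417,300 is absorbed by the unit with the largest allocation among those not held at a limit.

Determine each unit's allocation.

Unit 2C: $808,525 · Unit 4B: $3,218,625 · Unit 2A: $1,390,150

Sum of ownership shares: 7,052.
Unconstrained shares: Unit 2C 480,889.08; Unit 4B 1,914,338.00; Unit 2A 3,022,072.92.
Capped: Unit 2A ($1,390,150); residual $4,027,150 reallocated over remaining ownership shares 3,118.
Redistributed shares: Unit 2C 808,529.79 → $808,525; Unit 4B 3,218,620.21 → $3,218,625.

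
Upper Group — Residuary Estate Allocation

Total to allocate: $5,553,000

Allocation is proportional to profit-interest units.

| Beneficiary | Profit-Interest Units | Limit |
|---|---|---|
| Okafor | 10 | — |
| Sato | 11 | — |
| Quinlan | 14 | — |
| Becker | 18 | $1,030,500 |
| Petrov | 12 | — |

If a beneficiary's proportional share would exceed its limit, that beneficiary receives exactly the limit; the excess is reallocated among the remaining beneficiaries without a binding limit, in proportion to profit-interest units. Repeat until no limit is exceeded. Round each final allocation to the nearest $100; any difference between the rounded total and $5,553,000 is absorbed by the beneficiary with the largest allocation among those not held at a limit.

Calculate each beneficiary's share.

Sum of profit-interest units: 65.
Unconstrained shares: Okafor 854,307.69; Sato 939,738.46; Quinlan 1,196,030.77; Becker 1,537,753.85; Petrov 1,025,169.23.
Capped: Becker ($1,030,500); balance $4,522,500 reallocated over remaining profit-interest units 47.
Remaining shares: Okafor 962,234.04 → $962,200; Sato 1,058,457.45 → $1,058,500; Quinlan 1,347,127.66 → $1,347,100; Petrov 1,154,680.85 → $1,154,700.

Okafor: $962,200 | Sato: $1,058,500 | Quinlan: $1,347,100 | Becker: $1,030,500 | Petrov: $1,154,700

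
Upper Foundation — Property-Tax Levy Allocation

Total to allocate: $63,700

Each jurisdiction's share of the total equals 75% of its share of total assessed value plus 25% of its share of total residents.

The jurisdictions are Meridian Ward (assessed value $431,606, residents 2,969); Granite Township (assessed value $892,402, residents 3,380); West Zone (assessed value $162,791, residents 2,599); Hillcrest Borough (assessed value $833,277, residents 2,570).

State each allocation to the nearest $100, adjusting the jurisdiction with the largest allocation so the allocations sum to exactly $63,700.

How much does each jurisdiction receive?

Totals — assessed value 2,320,076, residents 11,518.
Composite weights (75% assessed value + 25% residents): Meridian Ward 0.2040; Granite Township 0.3618; West Zone 0.1090; Hillcrest Borough 0.3252.
Raw shares: Meridian Ward 12,992.62; Granite Township 23,049.59; West Zone 6,945.62; Hillcrest Borough 20,712.17.
At nearest $100: Meridian Ward $13,000; Granite Township $23,000; West Zone $6,900; Hillcrest Borough $20,700. Sum = $63,600.
Difference $63,700 − $63,600 = +$100 applied to largest allocation (Granite Township): Granite Township becomes $23,100.

Meridian Ward: $13,000 · Granite Township: $23,100 · West Zone: $6,900 · Hillcrest Borough: $20,700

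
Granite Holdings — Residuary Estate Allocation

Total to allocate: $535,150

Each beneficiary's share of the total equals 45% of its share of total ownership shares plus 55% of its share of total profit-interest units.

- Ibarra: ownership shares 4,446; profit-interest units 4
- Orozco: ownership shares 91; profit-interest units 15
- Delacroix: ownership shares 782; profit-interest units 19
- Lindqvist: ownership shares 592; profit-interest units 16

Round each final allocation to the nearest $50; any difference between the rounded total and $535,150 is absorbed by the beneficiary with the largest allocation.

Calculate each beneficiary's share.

Ibarra: $202,950 · Orozco: $85,450 · Delacroix: $135,400 · Lindqvist: $111,350

Ownership shares total 5,911; profit-interest units total 54.
Composite weights (45% ownership shares + 55% profit-interest units): Ibarra 0.3792; Orozco 0.1597; Delacroix 0.2531; Lindqvist 0.2080.
Unrounded shares: Ibarra 202,934.97; Orozco 85,466.42; Delacroix 135,420.56; Lindqvist 111,328.05.
At nearest $50: Ibarra $202,950; Orozco $85,450; Delacroix $135,400; Lindqvist $111,350. Sum = $535,150.
No rounding difference to absorb.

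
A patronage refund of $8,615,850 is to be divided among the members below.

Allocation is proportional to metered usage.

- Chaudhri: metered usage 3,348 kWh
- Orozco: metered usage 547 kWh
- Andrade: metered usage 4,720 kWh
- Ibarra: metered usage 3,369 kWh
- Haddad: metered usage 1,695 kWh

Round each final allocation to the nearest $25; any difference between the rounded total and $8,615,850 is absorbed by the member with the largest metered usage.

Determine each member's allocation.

Total metered usage = 13,679.
Pro-rata amounts: Chaudhri 3,348/13,679 × $8,615,850 = 2,108,770.07; Orozco 547/13,679 × $8,615,850 = 344,533.22; Andrade 4,720/13,679 × $8,615,850 = 2,972,937.495; Ibarra 3,369/13,679 × $8,615,850 = 2,121,997.12; Haddad 1,695/13,679 × $8,615,850 = 1,067,612.09.
At nearest $25: Chaudhri $2,108,775; Orozco $344,525; Andrade $2,972,925; Ibarra $2,122,000; Haddad $1,067,600. Sum = $8,615,825.
Difference $8,615,850 − $8,615,825 = +$25 applied to largest metered usage (Andrade): Andrade becomes $2,972,950.

Chaudhri: $2,108,775 · Orozco: $344,525 · Andrade: $2,972,950 · Ibarra: $2,122,000 · Haddad: $1,067,600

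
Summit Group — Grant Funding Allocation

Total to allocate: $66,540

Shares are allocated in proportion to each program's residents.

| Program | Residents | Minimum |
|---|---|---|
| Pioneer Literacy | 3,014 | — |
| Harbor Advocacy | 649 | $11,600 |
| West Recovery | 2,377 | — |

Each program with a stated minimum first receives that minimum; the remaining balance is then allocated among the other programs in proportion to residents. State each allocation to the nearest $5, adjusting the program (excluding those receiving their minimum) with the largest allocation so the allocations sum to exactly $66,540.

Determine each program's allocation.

Guaranteed amounts: Harbor Advocacy $11,600. Remaining pool $54,940.
Remaining pool split over remaining residents 5,391: Pioneer Literacy 30,715.85 → $30,715; West Recovery 24,224.15 → $24,225.

Pioneer Literacy: $30,715; Harbor Advocacy: $11,600; West Recovery: $24,225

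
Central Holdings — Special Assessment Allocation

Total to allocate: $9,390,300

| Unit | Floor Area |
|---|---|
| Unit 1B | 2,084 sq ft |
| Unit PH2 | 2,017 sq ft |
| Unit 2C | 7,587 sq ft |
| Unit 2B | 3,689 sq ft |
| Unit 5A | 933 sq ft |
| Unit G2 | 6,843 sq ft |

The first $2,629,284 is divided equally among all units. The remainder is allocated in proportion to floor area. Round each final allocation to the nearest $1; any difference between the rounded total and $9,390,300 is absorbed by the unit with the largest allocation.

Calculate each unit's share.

$2,629,284 shared equally gives $438,214 per unit.
Remainder $6,761,016 by floor area (total 23,153): Unit 1B 608,558.60 → $608,559; Unit PH2 588,993.62 → $588,994; Unit 2C 2,215,515.41 → $2,215,515; Unit 2B 1,077,242.17 → $1,077,242; Unit 5A 272,449.70 → $272,450; Unit G2 1,998,256.49 → $1,998,256.
Totals: Unit 1B $438,214 + $608,559 = $1,046,773; Unit PH2 $438,214 + $588,994 = $1,027,208; Unit 2C $438,214 + $2,215,515 = $2,653,729; Unit 2B $438,214 + $1,077,242 = $1,515,456; Unit 5A $438,214 + $272,450 = $710,664; Unit G2 $438,214 + $1,998,256 = $2,436,470.

Unit 1B: $1,046,773; Unit PH2: $1,027,208; Unit 2C: $2,653,729; Unit 2B: $1,515,456; Unit 5A: $710,664; Unit G2: $2,436,470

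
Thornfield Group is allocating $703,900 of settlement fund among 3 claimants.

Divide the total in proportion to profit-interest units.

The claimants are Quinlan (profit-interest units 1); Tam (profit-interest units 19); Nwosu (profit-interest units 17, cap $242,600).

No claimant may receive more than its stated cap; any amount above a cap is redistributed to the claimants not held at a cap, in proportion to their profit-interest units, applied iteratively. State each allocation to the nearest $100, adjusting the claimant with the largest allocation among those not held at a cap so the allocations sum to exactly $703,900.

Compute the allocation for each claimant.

Total profit-interest units = 37.
Pro-rata shares before constraints: Quinlan 19,024.32; Tam 361,462.16; Nwosu 323,413.51.
Cap binds for Nwosu ($242,600); balance $461,300 reallocated over remaining profit-interest units 20.
Shares after redistribution: Quinlan 23,065.00 → $23,100; Tam 438,235.00 → $438,200.

Quinlan: $23,100; Tam: $438,200; Nwosu: $242,600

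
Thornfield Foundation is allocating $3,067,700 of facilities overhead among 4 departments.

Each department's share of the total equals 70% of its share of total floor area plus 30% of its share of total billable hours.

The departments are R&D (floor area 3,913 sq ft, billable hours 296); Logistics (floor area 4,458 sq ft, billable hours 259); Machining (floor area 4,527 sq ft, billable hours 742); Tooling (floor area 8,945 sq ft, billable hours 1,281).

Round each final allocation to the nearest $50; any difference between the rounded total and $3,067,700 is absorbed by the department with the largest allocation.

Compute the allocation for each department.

Floor area total 21,843; billable hours total 2,578.
Combined weights (70% floor area + 30% billable hours): R&D 0.1598; Logistics 0.1730; Machining 0.2314; Tooling 0.4357.
Raw shares: R&D 490,355.73; Logistics 530,726.32; Machining 709,933.98; Tooling 1,336,683.97.
After rounding ($50): R&D $490,350; Logistics $530,750; Machining $709,950; Tooling $1,336,700. Sum = $3,067,750.
Difference $3,067,700 − $3,067,750 = −$50 applied to largest allocation (Tooling): Tooling becomes $1,336,650.

R&D: $490,350 | Logistics: $530,750 | Machining: $709,950 | Tooling: $1,336,650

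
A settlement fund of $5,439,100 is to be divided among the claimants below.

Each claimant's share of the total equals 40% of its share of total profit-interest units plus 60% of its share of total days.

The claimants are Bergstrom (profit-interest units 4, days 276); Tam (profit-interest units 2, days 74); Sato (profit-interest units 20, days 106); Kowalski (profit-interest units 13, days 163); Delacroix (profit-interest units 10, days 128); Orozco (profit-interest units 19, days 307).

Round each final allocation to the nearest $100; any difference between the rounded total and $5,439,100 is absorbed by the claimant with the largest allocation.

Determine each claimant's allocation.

Totals — profit-interest units 68, days 1,054.
Blended shares (40% profit-interest units + 60% days): Bergstrom 0.1806; Tam 0.0539; Sato 0.1780; Kowalski 0.1693; Delacroix 0.1317; Orozco 0.2865.
Proportional shares: Bergstrom 982,547.10; Tam 293,112.79; Sato 968,097.87; Kowalski 920,621.86; Delacroix 716,268.58; Orozco 1,558,451.80.
Rounded to nearest $100: Bergstrom $982,500; Tam $293,100; Sato $968,100; Kowalski $920,600; Delacroix $716,300; Orozco $1,558,500. Sum = $5,439,100.
No rounding difference to absorb.

Bergstrom: $982,500 | Tam: $293,100 | Sato: $968,100 | Kowalski: $920,600 | Delacroix: $716,300 | Orozco: $1,558,500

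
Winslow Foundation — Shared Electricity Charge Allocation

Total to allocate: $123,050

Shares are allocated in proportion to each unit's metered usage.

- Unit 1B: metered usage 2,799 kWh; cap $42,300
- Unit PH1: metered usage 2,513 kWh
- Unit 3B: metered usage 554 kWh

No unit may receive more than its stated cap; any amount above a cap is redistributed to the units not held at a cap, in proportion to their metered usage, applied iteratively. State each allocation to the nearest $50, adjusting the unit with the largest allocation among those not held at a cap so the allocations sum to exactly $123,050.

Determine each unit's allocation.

Sum of metered usage: 5,866.
Unconstrained shares: Unit 1B 58,714.11; Unit PH1 52,714.74; Unit 3B 11,621.16.
Held at cap: Unit 1B ($42,300); residual $80,750 reallocated over remaining metered usage 3,067.
Redistributed shares: Unit PH1 66,163.92 → $66,150; Unit 3B 14,586.08 → $14,600.

Unit 1B: $42,300 · Unit PH1: $66,150 · Unit 3B: $14,600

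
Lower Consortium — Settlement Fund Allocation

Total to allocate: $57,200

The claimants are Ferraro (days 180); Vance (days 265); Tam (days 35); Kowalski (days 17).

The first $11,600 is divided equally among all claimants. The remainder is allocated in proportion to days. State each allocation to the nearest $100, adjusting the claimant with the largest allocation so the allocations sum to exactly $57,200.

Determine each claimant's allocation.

Equal tier: $11,600 ÷ 4 = $2,900 apiece.
Remainder $45,600 by days (total 497): Ferraro 16,515.09 → $16,500; Vance 24,313.88 → $24,300; Tam 3,211.27 → $3,200; Kowalski 1,559.76 → $1,600.
Totals: Ferraro $2,900 + $16,500 = $19,400; Vance $2,900 + $24,300 = $27,200; Tam $2,900 + $3,200 = $6,100; Kowalski $2,900 + $1,600 = $4,500.

Ferraro: $19,400 | Vance: $27,200 | Tam: $6,100 | Kowalski: $4,500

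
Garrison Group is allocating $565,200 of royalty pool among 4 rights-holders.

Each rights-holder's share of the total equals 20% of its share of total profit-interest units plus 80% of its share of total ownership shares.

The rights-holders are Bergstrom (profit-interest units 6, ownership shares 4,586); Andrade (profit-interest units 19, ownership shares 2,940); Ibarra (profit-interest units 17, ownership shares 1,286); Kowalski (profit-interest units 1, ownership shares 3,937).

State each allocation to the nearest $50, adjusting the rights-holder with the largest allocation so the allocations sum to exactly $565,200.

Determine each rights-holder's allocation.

Bergstrom: $178,450; Andrade: $154,200; Ibarra: $90,300; Kowalski: $142,250

Totals — profit-interest units 43, ownership shares 12,749.
Combined weights (20% profit-interest units + 80% ownership shares): Bergstrom 0.3157; Andrade 0.2729; Ibarra 0.1598; Kowalski 0.2517.
Raw shares: Bergstrom 178,421.53; Andrade 154,218.86; Ibarra 90,299.91; Kowalski 142,259.70.
After rounding ($50): Bergstrom $178,400; Andrade $154,200; Ibarra $90,300; Kowalski $142,250. Sum = $565,150.
Difference $565,200 − $565,150 = +$50 applied to largest allocation (Bergstrom): Bergstrom becomes $178,450.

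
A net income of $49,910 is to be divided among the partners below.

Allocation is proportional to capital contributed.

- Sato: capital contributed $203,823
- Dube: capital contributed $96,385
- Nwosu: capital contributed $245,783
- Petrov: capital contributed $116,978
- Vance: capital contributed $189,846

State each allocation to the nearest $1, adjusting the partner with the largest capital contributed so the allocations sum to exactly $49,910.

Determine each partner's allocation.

Combined capital contributed = 852,815.
Unrounded shares: Sato 203,823/852,815 × $49,910 = 11,928.503; Dube 96,385/852,815 × $49,910 = 5,640.82; Nwosu 245,783/852,815 × $49,910 = 14,384.16; Petrov 116,978/852,815 × $49,910 = 6,846.00; Vance 189,846/852,815 × $49,910 = 11,110.52.
At nearest $1: Sato $11,929; Dube $5,641; Nwosu $14,384; Petrov $6,846; Vance $11,111. Sum = $49,911.
Difference $49,910 − $49,911 = −$1 applied to largest capital contributed (Nwosu): Nwosu becomes $14,383.

Sato: $11,929 | Dube: $5,641 | Nwosu: $14,383 | Petrov: $6,846 | Vance: $11,111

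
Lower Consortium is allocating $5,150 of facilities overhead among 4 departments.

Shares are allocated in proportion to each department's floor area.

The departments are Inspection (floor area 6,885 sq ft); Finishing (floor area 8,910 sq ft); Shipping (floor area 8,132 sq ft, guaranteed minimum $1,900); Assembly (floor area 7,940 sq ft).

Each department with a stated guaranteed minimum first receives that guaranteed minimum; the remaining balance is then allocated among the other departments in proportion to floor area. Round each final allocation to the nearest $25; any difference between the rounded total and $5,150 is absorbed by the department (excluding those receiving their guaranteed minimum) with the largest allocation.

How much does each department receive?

Minimums first: Shipping $1,900. Residual $3,250.
Residual split over remaining floor area 23,735: Inspection 942.75 → $950; Finishing 1,220.03 → $1,225; Assembly 1,087.21 → $1,075.

Inspection: $950 · Finishing: $1,225 · Shipping: $1,900 · Assembly: $1,075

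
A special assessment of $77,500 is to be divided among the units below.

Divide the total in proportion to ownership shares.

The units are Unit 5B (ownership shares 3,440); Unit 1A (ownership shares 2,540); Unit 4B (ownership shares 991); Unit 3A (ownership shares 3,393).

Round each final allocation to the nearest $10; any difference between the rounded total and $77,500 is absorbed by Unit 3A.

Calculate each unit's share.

Unit 5B: $25,720 | Unit 1A: $18,990 | Unit 4B: $7,410 | Unit 3A: $25,380

Total ownership shares = 10,364.
Pro-rata amounts: Unit 5B 3,440/10,364 × $77,500 = 25,723.66; Unit 1A 2,540/10,364 × $77,500 = 18,993.63; Unit 4B 991/10,364 × $77,500 = 7,410.51; Unit 3A 3,393/10,364 × $77,500 = 25,372.20.
At nearest $10: Unit 5B $25,720; Unit 1A $18,990; Unit 4B $7,410; Unit 3A $25,370. Sum = $77,490.
Difference $77,500 − $77,490 = +$10 applied to Unit 3A: Unit 3A becomes $25,380.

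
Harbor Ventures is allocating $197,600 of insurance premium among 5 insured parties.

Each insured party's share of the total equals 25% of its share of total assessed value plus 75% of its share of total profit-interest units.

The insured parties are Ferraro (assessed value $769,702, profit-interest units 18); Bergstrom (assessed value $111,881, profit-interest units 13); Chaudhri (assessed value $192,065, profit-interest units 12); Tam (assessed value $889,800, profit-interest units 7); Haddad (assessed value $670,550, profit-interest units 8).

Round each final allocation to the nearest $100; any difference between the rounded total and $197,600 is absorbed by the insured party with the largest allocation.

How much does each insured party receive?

Ferraro: $60,400 | Bergstrom: $35,300 | Chaudhri: $34,300 | Tam: $34,600 | Haddad: $33,000

Assessed value total 2,633,998; profit-interest units total 58.
Blended shares (25% assessed value + 75% profit-interest units): Ferraro 0.3058; Bergstrom 0.1787; Chaudhri 0.1734; Tam 0.1750; Haddad 0.1671.
Raw shares: Ferraro 60,428.68; Bergstrom 35,315.54; Chaudhri 34,264.20; Tam 34,574.19; Haddad 33,017.38.
Rounded to nearest $100: Ferraro $60,400; Bergstrom $35,300; Chaudhri $34,300; Tam $34,600; Haddad $33,000. Sum = $197,600.
Rounded total matches; no reconciliation needed.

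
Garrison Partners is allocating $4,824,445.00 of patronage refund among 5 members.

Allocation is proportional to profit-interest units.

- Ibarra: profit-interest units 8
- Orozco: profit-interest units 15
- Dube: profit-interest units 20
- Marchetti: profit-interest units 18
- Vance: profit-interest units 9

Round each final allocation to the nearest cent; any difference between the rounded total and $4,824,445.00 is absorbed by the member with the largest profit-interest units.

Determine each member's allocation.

Sum of profit-interest units: 8 + 15 + 20 + 18 + 9 = 70.
Raw shares: Ibarra 551,365.1429; Orozco 1,033,809.6429; Dube 1,378,412.8571; Marchetti 1,240,571.5714; Vance 620,285.7857.
After rounding (cent): Ibarra $551,365.14; Orozco $1,033,809.64; Dube $1,378,412.86; Marchetti $1,240,571.57; Vance $620,285.79. Sum = $4,824,445.00.
Sum already equals the total — no adjustment.

Ibarra: $551,365.14 | Orozco: $1,033,809.64 | Dube: $1,378,412.86 | Marchetti: $1,240,571.57 | Vance: $620,285.79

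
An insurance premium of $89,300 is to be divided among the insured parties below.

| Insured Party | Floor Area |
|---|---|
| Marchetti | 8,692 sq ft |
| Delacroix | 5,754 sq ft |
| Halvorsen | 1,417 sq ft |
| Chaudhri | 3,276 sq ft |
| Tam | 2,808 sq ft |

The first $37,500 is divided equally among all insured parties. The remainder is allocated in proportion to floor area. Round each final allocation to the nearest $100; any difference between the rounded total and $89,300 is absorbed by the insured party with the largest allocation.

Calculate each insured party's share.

Marchetti: $28,100 · Delacroix: $21,100 · Halvorsen: $10,800 · Chaudhri: $15,200 · Tam: $14,100

$37,500 shared equally gives $7,500 per insured party.
Remainder $51,800 by floor area (total 21,947): Marchetti 20,515.13 → $20,500; Delacroix 13,580.77 → $13,600; Halvorsen 3,344.45 → $3,300; Chaudhri 7,732.12 → $7,700; Tam 6,627.53 → $6,600.
Rounding difference +$100 on remainder applied to Marchetti.
Totals: Marchetti $7,500 + $20,600 = $28,100; Delacroix $7,500 + $13,600 = $21,100; Halvorsen $7,500 + $3,300 = $10,800; Chaudhri $7,500 + $7,700 = $15,200; Tam $7,500 + $6,600 = $14,100.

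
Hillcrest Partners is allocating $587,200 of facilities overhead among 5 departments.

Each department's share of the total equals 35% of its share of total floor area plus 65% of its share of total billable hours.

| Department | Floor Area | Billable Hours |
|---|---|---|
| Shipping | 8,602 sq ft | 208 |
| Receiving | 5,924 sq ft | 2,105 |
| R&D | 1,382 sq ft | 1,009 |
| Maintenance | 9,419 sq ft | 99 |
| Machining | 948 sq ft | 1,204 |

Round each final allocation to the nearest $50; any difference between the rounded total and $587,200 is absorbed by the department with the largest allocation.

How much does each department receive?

Totals — floor area 26,275, billable hours 4,625.
Composite weights (35% floor area + 65% billable hours): Shipping 0.1438; Receiving 0.3747; R&D 0.1602; Maintenance 0.1394; Machining 0.1818.
Unrounded shares: Shipping 84,449.13; Receiving 220,052.82; R&D 94,077.98; Maintenance 81,844.34; Machining 106,775.73.
After rounding ($50): Shipping $84,450; Receiving $220,050; R&D $94,100; Maintenance $81,850; Machining $106,800. Sum = $587,250.
Difference $587,200 − $587,250 = −$50 applied to largest allocation (Receiving): Receiving becomes $220,000.

Shipping: $84,450; Receiving: $220,000; R&D: $94,100; Maintenance: $81,850; Machining: $106,800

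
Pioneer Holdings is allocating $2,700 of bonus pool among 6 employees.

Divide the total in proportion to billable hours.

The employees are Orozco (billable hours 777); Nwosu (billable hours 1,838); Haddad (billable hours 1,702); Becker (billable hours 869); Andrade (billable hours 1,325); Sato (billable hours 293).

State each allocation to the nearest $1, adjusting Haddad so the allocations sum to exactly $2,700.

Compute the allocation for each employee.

Combined billable hours = 6,804.
Raw shares: Orozco 777/6,804 × $2,700 = 308.33; Nwosu 1,838/6,804 × $2,700 = 729.37; Haddad 1,702/6,804 × $2,700 = 675.40; Becker 869/6,804 × $2,700 = 344.84; Andrade 1,325/6,804 × $2,700 = 525.79; Sato 293/6,804 × $2,700 = 116.27.
After rounding ($1): Orozco $308; Nwosu $729; Haddad $675; Becker $345; Andrade $526; Sato $116. Sum = $2,699.
Difference $2,700 − $2,699 = +$1 applied to Haddad: Haddad becomes $676.

Orozco: $308; Nwosu: $729; Haddad: $676; Becker: $345; Andrade: $526; Sato: $116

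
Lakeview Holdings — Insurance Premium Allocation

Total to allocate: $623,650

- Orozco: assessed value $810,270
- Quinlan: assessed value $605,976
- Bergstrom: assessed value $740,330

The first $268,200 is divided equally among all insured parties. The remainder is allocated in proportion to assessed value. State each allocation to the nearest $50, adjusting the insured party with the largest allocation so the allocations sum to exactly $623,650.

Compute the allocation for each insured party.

First tranche $268,200 split equally: $89,400 each.
Remainder $355,450 by assessed value (total 2,156,576): Orozco 133,549.88 → $133,550; Quinlan 99,877.85 → $99,900; Bergstrom 122,022.27 → $122,000.
Totals: Orozco $89,400 + $133,550 = $222,950; Quinlan $89,400 + $99,900 = $189,300; Bergstrom $89,400 + $122,000 = $211,400.

Orozco: $222,950 | Quinlan: $189,300 | Bergstrom: $211,400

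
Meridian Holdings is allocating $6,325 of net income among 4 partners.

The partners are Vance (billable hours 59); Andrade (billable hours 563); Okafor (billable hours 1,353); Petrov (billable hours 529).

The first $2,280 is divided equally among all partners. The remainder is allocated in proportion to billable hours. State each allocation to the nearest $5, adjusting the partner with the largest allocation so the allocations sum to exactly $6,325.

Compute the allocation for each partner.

Vance: $665 | Andrade: $1,480 | Okafor: $2,755 | Petrov: $1,425

$2,280 shared equally gives $570 per partner.
Remainder $4,045 by billable hours (total 2,504): Vance 95.31 → $95; Andrade 909.48 → $910; Okafor 2,185.66 → $2,185; Petrov 854.55 → $855.
Totals: Vance $570 + $95 = $665; Andrade $570 + $910 = $1,480; Okafor $570 + $2,185 = $2,755; Petrov $570 + $855 = $1,425.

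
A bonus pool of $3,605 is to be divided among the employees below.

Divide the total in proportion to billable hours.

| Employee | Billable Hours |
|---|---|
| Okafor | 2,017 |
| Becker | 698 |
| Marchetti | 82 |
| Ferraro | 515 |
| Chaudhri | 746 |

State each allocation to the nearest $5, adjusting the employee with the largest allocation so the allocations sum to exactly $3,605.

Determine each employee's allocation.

Total billable hours = 4,058.
Raw shares: Okafor 2,017/4,058 × $3,605 = 1,791.84; Becker 698/4,058 × $3,605 = 620.08; Marchetti 82/4,058 × $3,605 = 72.85; Ferraro 515/4,058 × $3,605 = 457.51; Chaudhri 746/4,058 × $3,605 = 662.72.
After rounding ($5): Okafor $1,790; Becker $620; Marchetti $75; Ferraro $460; Chaudhri $665. Sum = $3,610.
Difference $3,605 − $3,610 = −$5 applied to largest allocation (Okafor): Okafor becomes $1,785.

Okafor: $1,785 · Becker: $620 · Marchetti: $75 · Ferraro: $460 · Chaudhri: $665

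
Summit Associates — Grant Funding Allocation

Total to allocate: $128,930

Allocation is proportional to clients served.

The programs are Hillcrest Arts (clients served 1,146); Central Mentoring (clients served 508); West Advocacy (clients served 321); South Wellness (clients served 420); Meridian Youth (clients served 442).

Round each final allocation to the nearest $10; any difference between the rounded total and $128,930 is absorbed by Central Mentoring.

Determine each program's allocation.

Combined clients served = 2,837.
Unrounded shares: Hillcrest Arts 1,146/2,837 × $128,930 = 52,080.99; Central Mentoring 508/2,837 × $128,930 = 23,086.51; West Advocacy 321/2,837 × $128,930 = 14,588.13; South Wellness 420/2,837 × $128,930 = 19,087.28; Meridian Youth 442/2,837 × $128,930 = 20,087.08.
After rounding ($10): Hillcrest Arts $52,080; Central Mentoring $23,090; West Advocacy $14,590; South Wellness $19,090; Meridian Youth $20,090. Sum = $128,940.
Difference $128,930 − $128,940 = −$10 applied to Central Mentoring: Central Mentoring becomes $23,080.

Hillcrest Arts: $52,080; Central Mentoring: $23,080; West Advocacy: $14,590; South Wellness: $19,090; Meridian Youth: $20,090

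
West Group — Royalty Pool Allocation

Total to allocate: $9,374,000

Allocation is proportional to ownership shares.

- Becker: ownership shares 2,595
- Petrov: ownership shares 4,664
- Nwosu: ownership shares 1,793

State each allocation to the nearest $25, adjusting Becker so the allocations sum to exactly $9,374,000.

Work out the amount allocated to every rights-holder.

Becker: $2,687,325; Petrov: $4,829,900; Nwosu: $1,856,775

Sum of ownership shares: 9,052.
Unrounded shares: Becker 2,595/9,052 × $9,374,000 = 2,687,309.99; Petrov 4,664/9,052 × $9,374,000 = 4,829,908.97; Nwosu 1,793/9,052 × $9,374,000 = 1,856,781.04.
At nearest $25: Becker $2,687,300; Petrov $4,829,900; Nwosu $1,856,775. Sum = $9,373,975.
Difference $9,374,000 − $9,373,975 = +$25 applied to Becker: Becker becomes $2,687,325.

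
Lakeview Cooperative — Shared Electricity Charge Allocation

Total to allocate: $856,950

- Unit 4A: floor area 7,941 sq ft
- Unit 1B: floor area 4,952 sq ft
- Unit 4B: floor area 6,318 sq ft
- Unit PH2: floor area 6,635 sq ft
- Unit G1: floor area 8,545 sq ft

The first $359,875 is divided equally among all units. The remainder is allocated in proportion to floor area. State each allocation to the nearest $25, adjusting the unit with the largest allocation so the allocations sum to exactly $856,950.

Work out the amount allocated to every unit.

Unit 4A: $186,750; Unit 1B: $143,550; Unit 4B: $163,300; Unit PH2: $167,875; Unit G1: $195,475

Equal tier: $359,875 ÷ 5 = $71,975 apiece.
Remainder $497,075 by floor area (total 34,391): Unit 4A 114,776.32 → $114,775; Unit 1B 71,574.41 → $71,575; Unit 4B 91,318.07 → $91,325; Unit PH2 95,899.88 → $95,900; Unit G1 123,506.32 → $123,500.
Totals: Unit 4A $71,975 + $114,775 = $186,750; Unit 1B $71,975 + $71,575 = $143,550; Unit 4B $71,975 + $91,325 = $163,300; Unit PH2 $71,975 + $95,900 = $167,875; Unit G1 $71,975 + $123,500 = $195,475.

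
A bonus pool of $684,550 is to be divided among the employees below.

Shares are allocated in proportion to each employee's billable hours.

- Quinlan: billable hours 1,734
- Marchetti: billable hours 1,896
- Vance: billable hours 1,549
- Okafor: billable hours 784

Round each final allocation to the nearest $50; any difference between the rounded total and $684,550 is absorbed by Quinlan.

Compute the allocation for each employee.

Quinlan: $199,100 · Marchetti: $217,650 · Vance: $177,800 · Okafor: $90,000

Total billable hours = 5,963.
Unrounded shares: Quinlan 1,734/5,963 × $684,550 = 199,062.50; Marchetti 1,896/5,963 × $684,550 = 217,660.04; Vance 1,549/5,963 × $684,550 = 177,824.58; Okafor 784/5,963 × $684,550 = 90,002.88.
After rounding ($50): Quinlan $199,050; Marchetti $217,650; Vance $177,800; Okafor $90,000. Sum = $684,500.
Difference $684,550 − $684,500 = +$50 applied to Quinlan: Quinlan becomes $199,100.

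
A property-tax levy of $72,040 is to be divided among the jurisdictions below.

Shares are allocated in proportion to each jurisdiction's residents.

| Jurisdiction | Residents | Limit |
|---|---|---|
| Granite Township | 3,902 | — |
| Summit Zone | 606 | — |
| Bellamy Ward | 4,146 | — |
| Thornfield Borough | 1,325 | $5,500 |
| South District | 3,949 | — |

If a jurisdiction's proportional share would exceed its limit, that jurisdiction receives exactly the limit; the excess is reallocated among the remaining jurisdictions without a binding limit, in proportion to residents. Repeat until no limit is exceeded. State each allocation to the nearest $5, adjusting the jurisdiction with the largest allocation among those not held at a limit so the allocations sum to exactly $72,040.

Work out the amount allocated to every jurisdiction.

Granite Township: $20,600 · Summit Zone: $3,200 · Bellamy Ward: $21,890 · Thornfield Borough: $5,500 · South District: $20,850

Total residents = 13,928.
Proportional shares (ignoring caps): Granite Township 20,182.37; Summit Zone 3,134.42; Bellamy Ward 21,444.42; Thornfield Borough 6,853.32; South District 20,425.47.
Held at cap: Thornfield Borough ($5,500); balance $66,540 reallocated over remaining residents 12,603.
Redistributed shares: Granite Township 20,601.37 → $20,600; Summit Zone 3,199.50 → $3,200; Bellamy Ward 21,889.62 → $21,890; South District 20,849.52 → $20,850.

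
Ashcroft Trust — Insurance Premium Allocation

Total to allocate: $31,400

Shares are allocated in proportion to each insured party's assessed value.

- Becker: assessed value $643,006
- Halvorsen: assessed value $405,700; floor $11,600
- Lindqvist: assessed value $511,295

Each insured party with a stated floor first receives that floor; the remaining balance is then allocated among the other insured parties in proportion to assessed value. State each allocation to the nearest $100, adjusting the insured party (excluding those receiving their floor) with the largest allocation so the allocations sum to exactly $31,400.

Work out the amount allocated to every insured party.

Becker: $11,000 · Halvorsen: $11,600 · Lindqvist: $8,800

Guaranteed amounts: Halvorsen $11,600. Residual $19,800.
Residual split over remaining assessed value 1,154,301: Becker 11,029.64 → $11,000; Lindqvist 8,770.36 → $8,800.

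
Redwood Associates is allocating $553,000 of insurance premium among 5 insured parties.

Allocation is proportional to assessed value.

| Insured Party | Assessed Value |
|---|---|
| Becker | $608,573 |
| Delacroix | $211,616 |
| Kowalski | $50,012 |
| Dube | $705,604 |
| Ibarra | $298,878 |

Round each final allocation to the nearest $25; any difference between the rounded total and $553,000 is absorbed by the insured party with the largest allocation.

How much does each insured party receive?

Becker: $179,525 · Delacroix: $62,425 · Kowalski: $14,750 · Dube: $208,125 · Ibarra: $88,175

Assessed value total: 1,874,683.
Unrounded shares: Becker 608,573/1,874,683 × $553,000 = 179,518.81; Delacroix 211,616/1,874,683 × $553,000 = 62,423.17; Kowalski 50,012/1,874,683 × $553,000 = 14,752.70; Dube 705,604/1,874,683 × $553,000 = 208,141.33; Ibarra 298,878/1,874,683 × $553,000 = 88,163.99.
After rounding ($25): Becker $179,525; Delacroix $62,425; Kowalski $14,750; Dube $208,150; Ibarra $88,175. Sum = $553,025.
Difference $553,000 − $553,025 = −$25 applied to largest allocation (Dube): Dube becomes $208,125.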